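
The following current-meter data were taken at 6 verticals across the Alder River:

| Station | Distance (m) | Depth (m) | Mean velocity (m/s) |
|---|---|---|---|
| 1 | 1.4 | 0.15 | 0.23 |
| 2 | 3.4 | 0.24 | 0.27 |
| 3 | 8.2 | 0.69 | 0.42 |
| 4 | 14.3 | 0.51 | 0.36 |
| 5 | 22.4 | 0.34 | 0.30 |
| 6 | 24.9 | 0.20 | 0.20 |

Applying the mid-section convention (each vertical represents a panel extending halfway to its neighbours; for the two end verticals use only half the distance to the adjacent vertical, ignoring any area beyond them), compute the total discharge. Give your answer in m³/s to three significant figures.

w_1 = (3.4 − 1.4)/2 = 1 m; q_1 = 0.23 × 0.15 × 1 = 0.03450 m³/s
w_2 = (8.2 − 1.4)/2 = 3.4 m; q_2 = 0.27 × 0.24 × 3.4 = 0.2203 m³/s
w_3 = (14.3 − 3.4)/2 = 5.45 m; q_3 = 0.42 × 0.69 × 5.45 = 1.579 m³/s
w_4 = (22.4 − 8.2)/2 = 7.1 m; q_4 = 0.36 × 0.51 × 7.1 = 1.304 m³/s
w_5 = (24.9 − 14.3)/2 = 5.3 m; q_5 = 0.30 × 0.34 × 5.3 = 0.5406 m³/s
w_6 = (24.9 − 22.4)/2 = 1.25 m; q_6 = 0.20 × 0.20 × 1.25 = 0.05000 m³/s
Q = Σ qᵢ = 3.728 m³/s

3.73 m³/s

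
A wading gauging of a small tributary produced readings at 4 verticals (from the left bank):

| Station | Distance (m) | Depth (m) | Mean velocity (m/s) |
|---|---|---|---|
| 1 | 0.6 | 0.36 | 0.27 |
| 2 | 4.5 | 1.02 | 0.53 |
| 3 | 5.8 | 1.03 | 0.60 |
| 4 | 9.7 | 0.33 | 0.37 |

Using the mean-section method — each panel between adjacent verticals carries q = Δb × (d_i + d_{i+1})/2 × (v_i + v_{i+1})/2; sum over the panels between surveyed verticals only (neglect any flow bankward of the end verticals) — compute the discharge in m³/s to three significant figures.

3.12 m³/s

Panel 1-2: Δb = 3.9 m, d̄ = (0.36+1.02)/2 = 0.69, v̄ = (0.27+0.53)/2 = 0.4 → q = 3.9×0.69×0.4 = 1.076 m³/s
Panel 2-3: Δb = 1.3 m, d̄ = (1.02+1.03)/2 = 1.025, v̄ = (0.53+0.60)/2 = 0.565 → q = 1.3×1.025×0.565 = 0.7529 m³/s
Panel 3-4: Δb = 3.9 m, d̄ = (1.03+0.33)/2 = 0.68, v̄ = (0.60+0.37)/2 = 0.485 → q = 3.9×0.68×0.485 = 1.286 m³/s
Q = Σ q = 3.115 m³/s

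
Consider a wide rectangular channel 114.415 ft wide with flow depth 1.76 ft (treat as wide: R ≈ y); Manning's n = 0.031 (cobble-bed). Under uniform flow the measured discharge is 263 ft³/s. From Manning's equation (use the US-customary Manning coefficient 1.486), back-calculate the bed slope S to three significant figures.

0.000349

A = b·y = 114.415 × 1.76 = 201.4 ft²
Wide channel: R ≈ y = 1.76 ft
S = (Q·n / (1.486·A·R^(2/3)))² = (263×0.031 / (1.486×201.4×1.458))² = 0.0003493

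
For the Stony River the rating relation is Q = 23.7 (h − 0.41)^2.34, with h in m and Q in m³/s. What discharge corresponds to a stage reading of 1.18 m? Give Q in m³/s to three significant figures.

12.9 m³/s

Q = 23.7 × (1.18 − 0.41)^2.34 = 23.7 × 0.77^2.34 = 12.86 m³/s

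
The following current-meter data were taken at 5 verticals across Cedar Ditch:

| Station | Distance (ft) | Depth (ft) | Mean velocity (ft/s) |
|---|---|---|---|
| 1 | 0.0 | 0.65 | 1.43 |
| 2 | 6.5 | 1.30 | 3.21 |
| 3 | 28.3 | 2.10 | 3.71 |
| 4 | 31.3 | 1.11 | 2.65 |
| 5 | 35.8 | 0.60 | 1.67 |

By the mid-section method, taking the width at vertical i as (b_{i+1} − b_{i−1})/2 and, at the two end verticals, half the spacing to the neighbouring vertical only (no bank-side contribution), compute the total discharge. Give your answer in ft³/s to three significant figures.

172 ft³/s

w_1 = (6.5 − 0.0)/2 = 3.25 ft; q_1 = 1.43 × 0.65 × 3.25 = 3.021 ft³/s
w_2 = (28.3 − 0.0)/2 = 14.15 ft; q_2 = 3.21 × 1.30 × 14.15 = 59.05 ft³/s
w_3 = (31.3 − 6.5)/2 = 12.4 ft; q_3 = 3.71 × 2.10 × 12.4 = 96.61 ft³/s
w_4 = (35.8 − 28.3)/2 = 3.75 ft; q_4 = 2.65 × 1.11 × 3.75 = 11.03 ft³/s
w_5 = (35.8 − 31.3)/2 = 2.25 ft; q_5 = 1.67 × 0.60 × 2.25 = 2.255 ft³/s
Q = Σ qᵢ = 172.0 ft³/s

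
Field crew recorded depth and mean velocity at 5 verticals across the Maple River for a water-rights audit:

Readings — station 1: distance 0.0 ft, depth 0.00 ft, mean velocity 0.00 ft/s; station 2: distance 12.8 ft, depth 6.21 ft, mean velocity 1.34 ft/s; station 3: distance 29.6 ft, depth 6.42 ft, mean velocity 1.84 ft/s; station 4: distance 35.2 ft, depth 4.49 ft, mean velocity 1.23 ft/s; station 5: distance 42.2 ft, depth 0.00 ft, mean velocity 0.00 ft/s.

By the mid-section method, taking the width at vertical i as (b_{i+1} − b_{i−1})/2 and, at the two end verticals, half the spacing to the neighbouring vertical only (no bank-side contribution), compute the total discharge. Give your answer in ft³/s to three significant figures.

290 ft³/s

w_2 = (29.6 − 0.0)/2 = 14.8 ft; q_2 = 1.34 × 6.21 × 14.8 = 123.2 ft³/s
w_3 = (35.2 − 12.8)/2 = 11.2 ft; q_3 = 1.84 × 6.42 × 11.2 = 132.3 ft³/s
w_4 = (42.2 − 29.6)/2 = 6.3 ft; q_4 = 1.23 × 4.49 × 6.3 = 34.79 ft³/s
Stations 1, 5 contribute zero (depth or velocity is 0).
Q = Σ qᵢ = 290.3 ft³/s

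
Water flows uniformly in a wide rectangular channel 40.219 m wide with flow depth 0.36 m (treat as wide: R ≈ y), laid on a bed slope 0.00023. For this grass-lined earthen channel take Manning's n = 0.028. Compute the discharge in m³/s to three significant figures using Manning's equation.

A = b·y = 40.219 × 0.36 = 14.48 m²
Wide channel: R ≈ y = 0.36 m
Q = (1/n)·A·R^(2/3)·S^(1/2) = (1/0.028) × 14.48 × 0.3600^(2/3) × 0.00023^(1/2) = 3.969 m³/s

3.97 m³/s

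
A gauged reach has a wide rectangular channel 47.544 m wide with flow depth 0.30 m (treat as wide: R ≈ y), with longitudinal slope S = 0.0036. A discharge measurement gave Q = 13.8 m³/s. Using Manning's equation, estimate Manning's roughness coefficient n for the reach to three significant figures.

A = b·y = 47.544 × 0.30 = 14.26 m²
Wide channel: R ≈ y = 0.30 m
n = (1/Q)·A·R^(2/3)·S^(1/2) = (1/13.8) × 14.26 × 0.4481 × 0.06000 = 0.02779

0.0278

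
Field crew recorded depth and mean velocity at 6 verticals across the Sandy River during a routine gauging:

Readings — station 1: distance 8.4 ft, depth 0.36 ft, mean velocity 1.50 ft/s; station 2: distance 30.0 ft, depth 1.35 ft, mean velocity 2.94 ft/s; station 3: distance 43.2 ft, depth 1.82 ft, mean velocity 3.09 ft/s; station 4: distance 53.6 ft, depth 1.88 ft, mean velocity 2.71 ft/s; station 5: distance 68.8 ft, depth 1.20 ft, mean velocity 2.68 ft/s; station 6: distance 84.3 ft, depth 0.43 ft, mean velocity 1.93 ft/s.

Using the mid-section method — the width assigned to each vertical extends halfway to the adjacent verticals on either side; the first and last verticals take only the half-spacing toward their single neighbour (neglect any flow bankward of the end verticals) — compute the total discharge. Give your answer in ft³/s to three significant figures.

262 ft³/s

w_1 = (30.0 − 8.4)/2 = 10.8 ft; q_1 = 1.50 × 0.36 × 10.8 = 5.832 ft³/s
w_2 = (43.2 − 8.4)/2 = 17.4 ft; q_2 = 2.94 × 1.35 × 17.4 = 69.06 ft³/s
w_3 = (53.6 − 30.0)/2 = 11.8 ft; q_3 = 3.09 × 1.82 × 11.8 = 66.36 ft³/s
w_4 = (68.8 − 43.2)/2 = 12.8 ft; q_4 = 2.71 × 1.88 × 12.8 = 65.21 ft³/s
w_5 = (84.3 − 53.6)/2 = 15.35 ft; q_5 = 2.68 × 1.20 × 15.35 = 49.37 ft³/s
w_6 = (84.3 − 68.8)/2 = 7.75 ft; q_6 = 1.93 × 0.43 × 7.75 = 6.432 ft³/s
Q = Σ qᵢ = 262.3 ft³/s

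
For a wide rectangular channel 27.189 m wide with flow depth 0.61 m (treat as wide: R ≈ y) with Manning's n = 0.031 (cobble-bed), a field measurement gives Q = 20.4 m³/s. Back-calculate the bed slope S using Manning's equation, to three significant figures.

A = b·y = 27.189 × 0.61 = 16.59 m²
Wide channel: R ≈ y = 0.61 m
S = (Q·n / (1·A·R^(2/3)))² = (20.4×0.031 / (1×16.59×0.7193))² = 0.002810

0.00281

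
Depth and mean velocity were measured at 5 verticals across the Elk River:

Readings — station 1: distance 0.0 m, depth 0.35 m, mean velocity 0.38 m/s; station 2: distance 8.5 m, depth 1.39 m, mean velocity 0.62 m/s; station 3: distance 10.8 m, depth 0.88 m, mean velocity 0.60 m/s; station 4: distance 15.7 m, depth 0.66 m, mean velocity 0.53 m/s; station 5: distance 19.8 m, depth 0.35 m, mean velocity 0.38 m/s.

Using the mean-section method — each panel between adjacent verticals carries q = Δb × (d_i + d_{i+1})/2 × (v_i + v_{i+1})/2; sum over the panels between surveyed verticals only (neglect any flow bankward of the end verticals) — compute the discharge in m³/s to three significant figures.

8.36 m³/s

Panel 1-2: Δb = 8.5 m, d̄ = (0.35+1.39)/2 = 0.87, v̄ = (0.38+0.62)/2 = 0.5 → q = 8.5×0.87×0.5 = 3.698 m³/s
Panel 2-3: Δb = 2.3 m, d̄ = (1.39+0.88)/2 = 1.135, v̄ = (0.62+0.60)/2 = 0.61 → q = 2.3×1.135×0.61 = 1.592 m³/s
Panel 3-4: Δb = 4.9 m, d̄ = (0.88+0.66)/2 = 0.77, v̄ = (0.60+0.53)/2 = 0.565 → q = 4.9×0.77×0.565 = 2.132 m³/s
Panel 4-5: Δb = 4.1 m, d̄ = (0.66+0.35)/2 = 0.505, v̄ = (0.53+0.38)/2 = 0.455 → q = 4.1×0.505×0.455 = 0.9421 m³/s
Q = Σ q = 8.364 m³/s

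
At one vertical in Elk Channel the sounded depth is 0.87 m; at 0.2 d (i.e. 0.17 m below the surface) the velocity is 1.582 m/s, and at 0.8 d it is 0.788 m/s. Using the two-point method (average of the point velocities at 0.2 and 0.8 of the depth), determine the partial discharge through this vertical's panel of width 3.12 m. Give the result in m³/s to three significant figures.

3.22 m³/s

v̄ = (1.582 + 0.788) / 2 = 1.185 m/s
q = v̄ × d × w = 1.185 × 0.87 × 3.12 = 3.217 m³/s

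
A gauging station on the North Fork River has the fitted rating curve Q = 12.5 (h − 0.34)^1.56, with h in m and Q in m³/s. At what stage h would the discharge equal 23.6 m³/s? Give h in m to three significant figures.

h − h₀ = (Q/C)^(1/b) = (23.6/12.5)^(1/1.56) = 1.503 m
h = 0.34 + 1.503 = 1.843 m

1.84 m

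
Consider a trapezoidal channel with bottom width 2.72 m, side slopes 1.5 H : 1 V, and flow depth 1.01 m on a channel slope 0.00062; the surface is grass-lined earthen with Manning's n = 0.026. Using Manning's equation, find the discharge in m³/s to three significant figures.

A = (b + z·y)·y = (2.72 + 1.5×1.01)×1.01 = 4.277 m²
P = b + 2y√(1+z²) = 2.72 + 2×1.01×√(1+1.5²) = 6.362 m
R = A/P = 4.277/6.362 = 0.6724 m
Q = (1/n)·A·R^(2/3)·S^(1/2) = (1/0.026) × 4.277 × 0.6724^(2/3) × 0.00062^(1/2) = 3.144 m³/s

3.14 m³/s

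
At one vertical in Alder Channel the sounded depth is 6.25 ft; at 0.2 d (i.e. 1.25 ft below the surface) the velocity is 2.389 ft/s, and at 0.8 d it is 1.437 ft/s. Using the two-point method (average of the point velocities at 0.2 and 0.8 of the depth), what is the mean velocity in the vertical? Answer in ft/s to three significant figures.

1.91 ft/s

v̄ = (2.389 + 1.437) / 2 = 1.913 ft/s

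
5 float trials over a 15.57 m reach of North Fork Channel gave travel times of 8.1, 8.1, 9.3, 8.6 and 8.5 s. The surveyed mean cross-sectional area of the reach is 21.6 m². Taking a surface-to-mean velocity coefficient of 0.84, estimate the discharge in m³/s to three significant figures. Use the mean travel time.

t̄ = (8.1 + 8.1 + 9.3 + 8.6 + 8.5) / 5 = 8.52 s
v_surface = L / t̄ = 15.57 / 8.52 = 1.827 m/s
v_mean = 0.84 × 1.827 = 1.535 m/s
Q = A × v_mean = 21.6 × 1.535 = 33.16 m³/s

33.2 m³/s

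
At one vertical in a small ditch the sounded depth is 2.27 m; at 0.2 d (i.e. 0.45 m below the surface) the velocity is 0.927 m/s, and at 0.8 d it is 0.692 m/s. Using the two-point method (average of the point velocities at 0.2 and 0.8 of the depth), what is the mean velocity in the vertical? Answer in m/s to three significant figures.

0.810 m/s

v̄ = (0.927 + 0.692) / 2 = 0.8095 m/s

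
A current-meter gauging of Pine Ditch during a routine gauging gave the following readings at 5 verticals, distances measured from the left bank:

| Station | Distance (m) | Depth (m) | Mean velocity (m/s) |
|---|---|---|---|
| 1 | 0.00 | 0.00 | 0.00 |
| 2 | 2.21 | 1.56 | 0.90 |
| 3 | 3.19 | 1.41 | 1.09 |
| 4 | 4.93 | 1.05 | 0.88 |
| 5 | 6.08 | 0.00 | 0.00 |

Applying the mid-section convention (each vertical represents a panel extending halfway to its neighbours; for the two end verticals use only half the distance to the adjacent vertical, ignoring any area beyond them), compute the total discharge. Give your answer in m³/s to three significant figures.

w_2 = (3.19 − 0.00)/2 = 1.595 m; q_2 = 0.90 × 1.56 × 1.595 = 2.239 m³/s
w_3 = (4.93 − 2.21)/2 = 1.36 m; q_3 = 1.09 × 1.41 × 1.36 = 2.090 m³/s
w_4 = (6.08 − 3.19)/2 = 1.445 m; q_4 = 0.88 × 1.05 × 1.445 = 1.335 m³/s
Stations 1, 5 contribute zero (depth or velocity is 0).
Q = Σ qᵢ = 5.665 m³/s

5.66 m³/s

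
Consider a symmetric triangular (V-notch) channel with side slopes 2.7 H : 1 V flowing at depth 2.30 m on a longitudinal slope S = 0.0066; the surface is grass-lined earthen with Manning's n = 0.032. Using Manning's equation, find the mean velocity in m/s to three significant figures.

2.67 m/s

A = z·y² = 2.7×2.30² = 14.28 m²
P = 2y√(1+z²) = 2×2.30×√(1+2.7²) = 13.24 m
R = A/P = 14.28/13.24 = 1.078 m
Q = (1/n)·A·R^(2/3)·S^(1/2) = (1/0.032) × 14.28 × 1.078^(2/3) × 0.0066^(1/2) = 38.13 m³/s
V = Q/A = 38.13/14.28 = 2.670 m/s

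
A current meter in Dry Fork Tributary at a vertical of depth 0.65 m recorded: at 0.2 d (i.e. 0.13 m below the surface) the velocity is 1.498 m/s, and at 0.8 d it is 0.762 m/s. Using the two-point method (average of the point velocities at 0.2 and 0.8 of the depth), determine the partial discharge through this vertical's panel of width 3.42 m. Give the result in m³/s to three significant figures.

v̄ = (1.498 + 0.762) / 2 = 1.130 m/s
q = v̄ × d × w = 1.130 × 0.65 × 3.42 = 2.512 m³/s

2.51 m³/s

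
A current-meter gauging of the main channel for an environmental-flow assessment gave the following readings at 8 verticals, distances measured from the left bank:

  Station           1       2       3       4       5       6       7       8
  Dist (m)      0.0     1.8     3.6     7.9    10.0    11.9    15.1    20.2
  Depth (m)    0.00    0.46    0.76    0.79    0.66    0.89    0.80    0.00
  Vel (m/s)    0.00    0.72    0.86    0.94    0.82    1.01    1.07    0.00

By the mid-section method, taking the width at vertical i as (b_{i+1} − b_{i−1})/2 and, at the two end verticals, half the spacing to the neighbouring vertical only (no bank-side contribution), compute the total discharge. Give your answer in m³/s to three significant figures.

11.9 m³/s

w_2 = (3.6 − 0.0)/2 = 1.8 m; q_2 = 0.72 × 0.46 × 1.8 = 0.5962 m³/s
w_3 = (7.9 − 1.8)/2 = 3.05 m; q_3 = 0.86 × 0.76 × 3.05 = 1.993 m³/s
w_4 = (10.0 − 3.6)/2 = 3.2 m; q_4 = 0.94 × 0.79 × 3.2 = 2.376 m³/s
w_5 = (11.9 − 7.9)/2 = 2 m; q_5 = 0.82 × 0.66 × 2 = 1.082 m³/s
w_6 = (15.1 − 10.0)/2 = 2.55 m; q_6 = 1.01 × 0.89 × 2.55 = 2.292 m³/s
w_7 = (20.2 − 11.9)/2 = 4.15 m; q_7 = 1.07 × 0.80 × 4.15 = 3.552 m³/s
Stations 1, 8 contribute zero (depth or velocity is 0).
Q = Σ qᵢ = 11.89 m³/s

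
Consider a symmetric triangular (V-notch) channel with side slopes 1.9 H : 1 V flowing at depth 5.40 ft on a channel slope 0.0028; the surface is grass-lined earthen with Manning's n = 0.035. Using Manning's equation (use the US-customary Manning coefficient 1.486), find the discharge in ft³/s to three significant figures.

A = z·y² = 1.9×5.40² = 55.40 ft²
P = 2y√(1+z²) = 2×5.40×√(1+1.9²) = 23.19 ft
R = A/P = 55.40/23.19 = 2.389 ft
Q = (1.486/n)·A·R^(2/3)·S^(1/2) = (1.486/0.035) × 55.40 × 2.389^(2/3) × 0.0028^(1/2) = 222.5 ft³/s

222 ft³/s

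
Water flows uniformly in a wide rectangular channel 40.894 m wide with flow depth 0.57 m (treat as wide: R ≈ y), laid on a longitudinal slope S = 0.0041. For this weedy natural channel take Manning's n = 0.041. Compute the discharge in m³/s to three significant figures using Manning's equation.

A = b·y = 40.894 × 0.57 = 23.31 m²
Wide channel: R ≈ y = 0.57 m
Q = (1/n)·A·R^(2/3)·S^(1/2) = (1/0.041) × 23.31 × 0.5700^(2/3) × 0.0041^(1/2) = 25.03 m³/s

25.0 m³/s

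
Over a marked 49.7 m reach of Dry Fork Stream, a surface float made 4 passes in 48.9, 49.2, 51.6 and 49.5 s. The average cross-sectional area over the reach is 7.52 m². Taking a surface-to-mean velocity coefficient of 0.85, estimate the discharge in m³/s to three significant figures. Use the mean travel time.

t̄ = (48.9 + 49.2 + 51.6 + 49.5) / 4 = 49.8 s
v_surface = L / t̄ = 49.7 / 49.8 = 0.9980 m/s
v_mean = 0.85 × 0.9980 = 0.8483 m/s
Q = A × v_mean = 7.52 × 0.8483 = 6.379 m³/s

6.38 m³/s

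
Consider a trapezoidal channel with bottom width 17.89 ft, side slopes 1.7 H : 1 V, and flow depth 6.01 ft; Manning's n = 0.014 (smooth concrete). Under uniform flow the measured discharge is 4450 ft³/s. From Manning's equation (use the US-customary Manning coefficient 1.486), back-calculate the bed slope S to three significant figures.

0.00951

A = (b + z·y)·y = (17.89 + 1.7×6.01)×6.01 = 168.9 ft²
P = b + 2y√(1+z²) = 17.89 + 2×6.01×√(1+1.7²) = 41.60 ft
R = A/P = 168.9/41.60 = 4.061 ft
S = (Q·n / (1.486·A·R^(2/3)))² = (4450×0.014 / (1.486×168.9×2.545))² = 0.009507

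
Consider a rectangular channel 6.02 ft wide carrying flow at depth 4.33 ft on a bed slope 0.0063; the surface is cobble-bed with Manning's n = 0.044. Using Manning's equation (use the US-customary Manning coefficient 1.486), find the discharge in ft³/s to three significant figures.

102 ft³/s

A = b·y = 6.02 × 4.33 = 26.07 ft²
P = b + 2y = 6.02 + 2×4.33 = 14.68 ft
R = A/P = 26.07/14.68 = 1.776 ft
Q = (1.486/n)·A·R^(2/3)·S^(1/2) = (1.486/0.044) × 26.07 × 1.776^(2/3) × 0.0063^(1/2) = 102.5 ft³/s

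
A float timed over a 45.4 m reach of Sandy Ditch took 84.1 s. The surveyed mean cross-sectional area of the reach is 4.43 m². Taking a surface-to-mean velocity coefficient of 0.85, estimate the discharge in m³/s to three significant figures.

v_surface = L / t̄ = 45.4 / 84.1 = 0.5398 m/s
v_mean = 0.85 × 0.5398 = 0.4589 m/s
Q = A × v_mean = 4.43 × 0.4589 = 2.033 m³/s

2.03 m³/s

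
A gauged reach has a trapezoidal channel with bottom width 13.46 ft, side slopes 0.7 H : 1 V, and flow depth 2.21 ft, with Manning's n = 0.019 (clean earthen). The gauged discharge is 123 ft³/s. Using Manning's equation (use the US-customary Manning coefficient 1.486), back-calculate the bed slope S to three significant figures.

0.00106

A = (b + z·y)·y = (13.46 + 0.7×2.21)×2.21 = 33.17 ft²
P = b + 2y√(1+z²) = 13.46 + 2×2.21×√(1+0.7²) = 18.86 ft
R = A/P = 33.17/18.86 = 1.759 ft
S = (Q·n / (1.486·A·R^(2/3)))² = (123×0.019 / (1.486×33.17×1.457))² = 0.001059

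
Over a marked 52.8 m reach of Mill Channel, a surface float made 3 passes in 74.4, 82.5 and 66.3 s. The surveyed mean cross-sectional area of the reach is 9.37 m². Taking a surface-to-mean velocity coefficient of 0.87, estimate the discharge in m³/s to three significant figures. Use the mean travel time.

t̄ = (74.4 + 82.5 + 66.3) / 3 = 74.4 s
v_surface = L / t̄ = 52.8 / 74.4 = 0.7097 m/s
v_mean = 0.87 × 0.7097 = 0.6174 m/s
Q = A × v_mean = 9.37 × 0.6174 = 5.785 m³/s

5.79 m³/s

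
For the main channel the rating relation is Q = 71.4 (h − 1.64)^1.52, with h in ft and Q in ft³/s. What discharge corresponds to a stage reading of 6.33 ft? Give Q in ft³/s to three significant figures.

748 ft³/s

Q = 71.4 × (6.33 − 1.64)^1.52 = 71.4 × 4.69^1.52 = 748.0 ft³/s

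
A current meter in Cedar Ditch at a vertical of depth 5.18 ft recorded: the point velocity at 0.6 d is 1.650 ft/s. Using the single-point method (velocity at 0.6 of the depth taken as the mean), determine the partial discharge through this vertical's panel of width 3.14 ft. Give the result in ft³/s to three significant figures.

26.8 ft³/s

v̄ = v₀.₆ = 1.650 ft/s
q = v̄ × d × w = 1.650 × 5.18 × 3.14 = 26.84 ft³/s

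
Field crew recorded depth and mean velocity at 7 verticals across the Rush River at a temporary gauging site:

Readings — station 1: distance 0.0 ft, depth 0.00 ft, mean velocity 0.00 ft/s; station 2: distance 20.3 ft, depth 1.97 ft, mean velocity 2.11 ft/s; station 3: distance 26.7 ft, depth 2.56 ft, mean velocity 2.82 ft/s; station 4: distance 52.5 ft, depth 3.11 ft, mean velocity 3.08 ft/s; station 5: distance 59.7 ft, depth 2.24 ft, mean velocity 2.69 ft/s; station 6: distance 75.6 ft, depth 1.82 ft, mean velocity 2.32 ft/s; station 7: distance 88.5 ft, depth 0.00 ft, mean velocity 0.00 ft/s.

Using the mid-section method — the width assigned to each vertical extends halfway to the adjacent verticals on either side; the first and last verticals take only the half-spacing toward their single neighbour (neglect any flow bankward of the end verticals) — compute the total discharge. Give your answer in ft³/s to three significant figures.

460 ft³/s

w_2 = (26.7 − 0.0)/2 = 13.35 ft; q_2 = 2.11 × 1.97 × 13.35 = 55.49 ft³/s
w_3 = (52.5 − 20.3)/2 = 16.1 ft; q_3 = 2.82 × 2.56 × 16.1 = 116.2 ft³/s
w_4 = (59.7 − 26.7)/2 = 16.5 ft; q_4 = 3.08 × 3.11 × 16.5 = 158.1 ft³/s
w_5 = (75.6 − 52.5)/2 = 11.55 ft; q_5 = 2.69 × 2.24 × 11.55 = 69.60 ft³/s
w_6 = (88.5 − 59.7)/2 = 14.4 ft; q_6 = 2.32 × 1.82 × 14.4 = 60.80 ft³/s
Stations 1, 7 contribute zero (depth or velocity is 0).
Q = Σ qᵢ = 460.2 ft³/s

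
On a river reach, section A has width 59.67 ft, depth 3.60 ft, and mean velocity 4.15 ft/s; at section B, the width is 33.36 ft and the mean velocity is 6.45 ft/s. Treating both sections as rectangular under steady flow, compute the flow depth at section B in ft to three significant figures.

4.14 ft

Q = A₁V₁ = (59.67×3.60) × 4.15 = 891.5 ft³/s
d₂ = Q/(b₂ V₂) = 891.5/(33.36×6.45) = 4.143 ft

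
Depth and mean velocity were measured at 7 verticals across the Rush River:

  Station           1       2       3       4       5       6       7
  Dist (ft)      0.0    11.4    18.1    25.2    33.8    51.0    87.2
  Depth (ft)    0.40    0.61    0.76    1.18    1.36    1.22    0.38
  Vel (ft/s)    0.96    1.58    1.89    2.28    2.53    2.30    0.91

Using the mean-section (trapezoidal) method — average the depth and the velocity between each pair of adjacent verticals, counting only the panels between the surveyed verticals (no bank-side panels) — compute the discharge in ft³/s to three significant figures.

156 ft³/s

Panel 1-2: Δb = 11.4 ft, d̄ = (0.40+0.61)/2 = 0.505, v̄ = (0.96+1.58)/2 = 1.27 → q = 11.4×0.505×1.27 = 7.311 ft³/s
Panel 2-3: Δb = 6.7 ft, d̄ = (0.61+0.76)/2 = 0.685, v̄ = (1.58+1.89)/2 = 1.735 → q = 6.7×0.685×1.735 = 7.963 ft³/s
Panel 3-4: Δb = 7.1 ft, d̄ = (0.76+1.18)/2 = 0.97, v̄ = (1.89+2.28)/2 = 2.085 → q = 7.1×0.97×2.085 = 14.36 ft³/s
Panel 4-5: Δb = 8.6 ft, d̄ = (1.18+1.36)/2 = 1.27, v̄ = (2.28+2.53)/2 = 2.405 → q = 8.6×1.27×2.405 = 26.27 ft³/s
Panel 5-6: Δb = 17.2 ft, d̄ = (1.36+1.22)/2 = 1.29, v̄ = (2.53+2.30)/2 = 2.415 → q = 17.2×1.29×2.415 = 53.58 ft³/s
Panel 6-7: Δb = 36.2 ft, d̄ = (1.22+0.38)/2 = 0.8, v̄ = (2.30+0.91)/2 = 1.605 → q = 36.2×0.8×1.605 = 46.48 ft³/s
Q = Σ q = 156.0 ft³/s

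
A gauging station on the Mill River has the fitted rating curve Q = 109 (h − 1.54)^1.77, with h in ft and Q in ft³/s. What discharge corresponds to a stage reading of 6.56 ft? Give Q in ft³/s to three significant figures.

1900 ft³/s

Q = 109 × (6.56 − 1.54)^1.77 = 109 × 5.02^1.77 = 1895 ft³/s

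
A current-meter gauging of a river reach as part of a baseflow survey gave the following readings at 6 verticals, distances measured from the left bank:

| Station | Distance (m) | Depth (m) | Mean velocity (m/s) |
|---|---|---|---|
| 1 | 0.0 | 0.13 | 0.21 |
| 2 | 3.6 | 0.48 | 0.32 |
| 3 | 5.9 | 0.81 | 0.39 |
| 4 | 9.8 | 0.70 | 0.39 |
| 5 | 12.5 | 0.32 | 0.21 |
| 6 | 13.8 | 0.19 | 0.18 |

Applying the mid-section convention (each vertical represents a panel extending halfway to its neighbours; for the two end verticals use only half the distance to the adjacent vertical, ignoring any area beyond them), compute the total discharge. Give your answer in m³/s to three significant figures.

w_1 = (3.6 − 0.0)/2 = 1.8 m; q_1 = 0.21 × 0.13 × 1.8 = 0.04914 m³/s
w_2 = (5.9 − 0.0)/2 = 2.95 m; q_2 = 0.32 × 0.48 × 2.95 = 0.4531 m³/s
w_3 = (9.8 − 3.6)/2 = 3.1 m; q_3 = 0.39 × 0.81 × 3.1 = 0.9793 m³/s
w_4 = (12.5 − 5.9)/2 = 3.3 m; q_4 = 0.39 × 0.70 × 3.3 = 0.9009 m³/s
w_5 = (13.8 − 9.8)/2 = 2 m; q_5 = 0.21 × 0.32 × 2 = 0.1344 m³/s
w_6 = (13.8 − 12.5)/2 = 0.65 m; q_6 = 0.18 × 0.19 × 0.65 = 0.02223 m³/s
Q = Σ qᵢ = 2.539 m³/s

2.54 m³/s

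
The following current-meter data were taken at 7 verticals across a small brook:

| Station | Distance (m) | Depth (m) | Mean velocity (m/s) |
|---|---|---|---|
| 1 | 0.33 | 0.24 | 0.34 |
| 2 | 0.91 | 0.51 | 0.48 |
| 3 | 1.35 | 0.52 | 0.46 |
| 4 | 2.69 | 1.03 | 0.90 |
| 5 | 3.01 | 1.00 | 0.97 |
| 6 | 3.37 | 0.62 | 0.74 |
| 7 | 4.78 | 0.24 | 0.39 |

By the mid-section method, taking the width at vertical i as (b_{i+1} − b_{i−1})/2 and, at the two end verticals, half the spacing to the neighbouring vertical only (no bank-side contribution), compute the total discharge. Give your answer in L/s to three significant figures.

w_1 = (0.91 − 0.33)/2 = 0.29 m; q_1 = 0.34 × 0.24 × 0.29 = 0.02366 m³/s
w_2 = (1.35 − 0.33)/2 = 0.51 m; q_2 = 0.48 × 0.51 × 0.51 = 0.1248 m³/s
w_3 = (2.69 − 0.91)/2 = 0.89 m; q_3 = 0.46 × 0.52 × 0.89 = 0.2129 m³/s
w_4 = (3.01 − 1.35)/2 = 0.83 m; q_4 = 0.90 × 1.03 × 0.83 = 0.7694 m³/s
w_5 = (3.37 − 2.69)/2 = 0.34 m; q_5 = 0.97 × 1.00 × 0.34 = 0.3298 m³/s
w_6 = (4.78 − 3.01)/2 = 0.885 m; q_6 = 0.74 × 0.62 × 0.885 = 0.4060 m³/s
w_7 = (4.78 − 3.37)/2 = 0.705 m; q_7 = 0.39 × 0.24 × 0.705 = 0.06599 m³/s
Q = Σ qᵢ = 1.933 m³/s
= 1.933 × 1000 = 1933 L/s

1930 L/s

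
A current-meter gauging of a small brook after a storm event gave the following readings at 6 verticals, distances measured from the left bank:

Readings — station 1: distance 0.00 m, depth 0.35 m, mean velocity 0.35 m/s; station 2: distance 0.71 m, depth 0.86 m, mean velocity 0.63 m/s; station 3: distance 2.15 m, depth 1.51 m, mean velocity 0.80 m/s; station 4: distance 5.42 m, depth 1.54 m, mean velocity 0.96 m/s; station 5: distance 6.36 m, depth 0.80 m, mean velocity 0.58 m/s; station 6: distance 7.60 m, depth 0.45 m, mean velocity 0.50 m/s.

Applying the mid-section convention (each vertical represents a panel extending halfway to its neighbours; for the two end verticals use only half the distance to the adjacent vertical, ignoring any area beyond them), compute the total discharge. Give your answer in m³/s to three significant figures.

7.23 m³/s

w_1 = (0.71 − 0.00)/2 = 0.355 m; q_1 = 0.35 × 0.35 × 0.355 = 0.04349 m³/s
w_2 = (2.15 − 0.00)/2 = 1.075 m; q_2 = 0.63 × 0.86 × 1.075 = 0.5824 m³/s
w_3 = (5.42 − 0.71)/2 = 2.355 m; q_3 = 0.80 × 1.51 × 2.355 = 2.845 m³/s
w_4 = (6.36 − 2.15)/2 = 2.105 m; q_4 = 0.96 × 1.54 × 2.105 = 3.112 m³/s
w_5 = (7.60 − 5.42)/2 = 1.09 m; q_5 = 0.58 × 0.80 × 1.09 = 0.5058 m³/s
w_6 = (7.60 − 6.36)/2 = 0.62 m; q_6 = 0.50 × 0.45 × 0.62 = 0.1395 m³/s
Q = Σ qᵢ = 7.228 m³/s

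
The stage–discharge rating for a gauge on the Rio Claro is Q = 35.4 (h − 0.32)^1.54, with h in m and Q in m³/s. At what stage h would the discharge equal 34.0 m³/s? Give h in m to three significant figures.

h − h₀ = (Q/C)^(1/b) = (34.0/35.4)^(1/1.54) = 0.9741 m
h = 0.32 + 0.9741 = 1.294 m

1.29 m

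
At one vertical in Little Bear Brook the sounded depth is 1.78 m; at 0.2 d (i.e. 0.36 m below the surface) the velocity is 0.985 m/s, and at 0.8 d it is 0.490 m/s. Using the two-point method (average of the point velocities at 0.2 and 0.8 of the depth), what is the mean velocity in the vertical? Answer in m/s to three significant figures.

v̄ = (0.985 + 0.490) / 2 = 0.7375 m/s

0.738 m/s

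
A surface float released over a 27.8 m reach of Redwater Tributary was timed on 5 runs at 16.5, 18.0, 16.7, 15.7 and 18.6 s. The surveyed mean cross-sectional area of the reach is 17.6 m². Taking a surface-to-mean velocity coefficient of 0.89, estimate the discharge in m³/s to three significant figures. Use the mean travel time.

t̄ = (16.5 + 18.0 + 16.7 + 15.7 + 18.6) / 5 = 17.1 s
v_surface = L / t̄ = 27.8 / 17.1 = 1.626 m/s
v_mean = 0.89 × 1.626 = 1.447 m/s
Q = A × v_mean = 17.6 × 1.447 = 25.47 m³/s

25.5 m³/s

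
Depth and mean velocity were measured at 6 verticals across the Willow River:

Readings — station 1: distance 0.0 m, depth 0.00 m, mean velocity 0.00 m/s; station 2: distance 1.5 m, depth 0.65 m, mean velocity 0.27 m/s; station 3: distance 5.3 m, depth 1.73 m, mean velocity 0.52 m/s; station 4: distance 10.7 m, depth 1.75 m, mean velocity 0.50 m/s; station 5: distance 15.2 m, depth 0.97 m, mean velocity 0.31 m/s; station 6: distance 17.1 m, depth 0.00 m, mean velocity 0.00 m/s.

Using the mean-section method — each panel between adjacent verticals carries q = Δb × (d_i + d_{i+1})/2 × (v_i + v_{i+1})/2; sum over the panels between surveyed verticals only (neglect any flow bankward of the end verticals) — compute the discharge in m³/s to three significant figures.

Panel 1-2: Δb = 1.5 m, d̄ = (0.00+0.65)/2 = 0.325, v̄ = (0.00+0.27)/2 = 0.135 → q = 1.5×0.325×0.135 = 0.06581 m³/s
Panel 2-3: Δb = 3.8 m, d̄ = (0.65+1.73)/2 = 1.19, v̄ = (0.27+0.52)/2 = 0.395 → q = 3.8×1.19×0.395 = 1.786 m³/s
Panel 3-4: Δb = 5.4 m, d̄ = (1.73+1.75)/2 = 1.74, v̄ = (0.52+0.50)/2 = 0.51 → q = 5.4×1.74×0.51 = 4.792 m³/s
Panel 4-5: Δb = 4.5 m, d̄ = (1.75+0.97)/2 = 1.36, v̄ = (0.50+0.31)/2 = 0.405 → q = 4.5×1.36×0.405 = 2.479 m³/s
Panel 5-6: Δb = 1.9 m, d̄ = (0.97+0.00)/2 = 0.485, v̄ = (0.31+0.00)/2 = 0.155 → q = 1.9×0.485×0.155 = 0.1428 m³/s
Q = Σ q = 9.265 m³/s

9.27 m³/s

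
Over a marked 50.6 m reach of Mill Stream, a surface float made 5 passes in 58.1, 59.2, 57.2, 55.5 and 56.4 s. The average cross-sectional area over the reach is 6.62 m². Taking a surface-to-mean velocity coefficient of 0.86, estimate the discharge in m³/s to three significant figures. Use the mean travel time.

t̄ = (58.1 + 59.2 + 57.2 + 55.5 + 56.4) / 5 = 57.28 s
v_surface = L / t̄ = 50.6 / 57.28 = 0.8834 m/s
v_mean = 0.86 × 0.8834 = 0.7597 m/s
Q = A × v_mean = 6.62 × 0.7597 = 5.029 m³/s

5.03 m³/s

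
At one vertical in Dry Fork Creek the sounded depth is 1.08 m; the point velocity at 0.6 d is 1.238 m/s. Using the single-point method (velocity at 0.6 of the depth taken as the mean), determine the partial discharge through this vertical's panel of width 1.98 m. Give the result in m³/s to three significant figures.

2.65 m³/s

v̄ = v₀.₆ = 1.238 m/s
q = v̄ × d × w = 1.238 × 1.08 × 1.98 = 2.647 m³/s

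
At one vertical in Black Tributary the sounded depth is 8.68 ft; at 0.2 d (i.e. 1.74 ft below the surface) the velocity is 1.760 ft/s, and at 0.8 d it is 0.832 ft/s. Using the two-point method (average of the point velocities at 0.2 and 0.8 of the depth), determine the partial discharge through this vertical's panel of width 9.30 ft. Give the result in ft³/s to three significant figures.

v̄ = (1.760 + 0.832) / 2 = 1.296 ft/s
q = v̄ × d × w = 1.296 × 8.68 × 9.30 = 104.6 ft³/s

105 ft³/s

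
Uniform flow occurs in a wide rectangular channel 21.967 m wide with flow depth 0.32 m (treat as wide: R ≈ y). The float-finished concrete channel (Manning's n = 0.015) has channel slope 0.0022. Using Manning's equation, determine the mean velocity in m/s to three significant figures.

1.46 m/s

A = b·y = 21.967 × 0.32 = 7.029 m²
Wide channel: R ≈ y = 0.32 m
Q = (1/n)·A·R^(2/3)·S^(1/2) = (1/0.015) × 7.029 × 0.3200^(2/3) × 0.0022^(1/2) = 10.28 m³/s
V = Q/A = 10.28/7.029 = 1.463 m/s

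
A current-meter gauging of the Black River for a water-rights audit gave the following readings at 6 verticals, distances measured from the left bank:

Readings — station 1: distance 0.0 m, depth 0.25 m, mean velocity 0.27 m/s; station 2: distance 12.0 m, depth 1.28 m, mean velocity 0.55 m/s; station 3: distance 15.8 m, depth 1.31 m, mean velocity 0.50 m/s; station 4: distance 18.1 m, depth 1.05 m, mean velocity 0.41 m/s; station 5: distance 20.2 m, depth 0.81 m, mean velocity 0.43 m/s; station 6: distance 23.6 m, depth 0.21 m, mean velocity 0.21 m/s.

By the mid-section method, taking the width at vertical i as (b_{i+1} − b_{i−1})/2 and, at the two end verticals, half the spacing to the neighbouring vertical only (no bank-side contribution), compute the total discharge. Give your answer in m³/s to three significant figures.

9.94 m³/s

w_1 = (12.0 − 0.0)/2 = 6 m; q_1 = 0.27 × 0.25 × 6 = 0.4050 m³/s
w_2 = (15.8 − 0.0)/2 = 7.9 m; q_2 = 0.55 × 1.28 × 7.9 = 5.562 m³/s
w_3 = (18.1 − 12.0)/2 = 3.05 m; q_3 = 0.50 × 1.31 × 3.05 = 1.998 m³/s
w_4 = (20.2 − 15.8)/2 = 2.2 m; q_4 = 0.41 × 1.05 × 2.2 = 0.9471 m³/s
w_5 = (23.6 − 18.1)/2 = 2.75 m; q_5 = 0.43 × 0.81 × 2.75 = 0.9578 m³/s
w_6 = (23.6 − 20.2)/2 = 1.7 m; q_6 = 0.21 × 0.21 × 1.7 = 0.07497 m³/s
Q = Σ qᵢ = 9.944 m³/s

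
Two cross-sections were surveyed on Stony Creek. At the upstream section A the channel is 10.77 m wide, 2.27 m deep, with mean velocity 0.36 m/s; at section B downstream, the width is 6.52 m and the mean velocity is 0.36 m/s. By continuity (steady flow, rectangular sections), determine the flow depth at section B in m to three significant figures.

Q = A₁V₁ = (10.77×2.27) × 0.36 = 8.801 m³/s
d₂ = Q/(b₂ V₂) = 8.801/(6.52×0.36) = 3.750 m

3.75 m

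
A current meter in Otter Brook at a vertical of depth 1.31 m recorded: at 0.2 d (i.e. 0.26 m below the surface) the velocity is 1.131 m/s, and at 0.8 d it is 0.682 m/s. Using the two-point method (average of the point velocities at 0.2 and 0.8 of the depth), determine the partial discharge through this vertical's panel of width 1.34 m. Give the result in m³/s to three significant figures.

1.59 m³/s

v̄ = (1.131 + 0.682) / 2 = 0.9065 m/s
q = v̄ × d × w = 0.9065 × 1.31 × 1.34 = 1.591 m³/s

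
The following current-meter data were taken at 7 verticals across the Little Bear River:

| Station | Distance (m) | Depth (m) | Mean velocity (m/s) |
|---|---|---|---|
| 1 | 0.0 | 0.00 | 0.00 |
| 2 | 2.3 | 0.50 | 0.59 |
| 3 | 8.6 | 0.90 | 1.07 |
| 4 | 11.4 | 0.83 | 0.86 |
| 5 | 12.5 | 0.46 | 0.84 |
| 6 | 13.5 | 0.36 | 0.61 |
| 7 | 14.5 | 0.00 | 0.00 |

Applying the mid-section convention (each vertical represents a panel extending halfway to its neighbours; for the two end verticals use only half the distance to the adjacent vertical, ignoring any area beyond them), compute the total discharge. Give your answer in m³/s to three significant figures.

7.67 m³/s

w_2 = (8.6 − 0.0)/2 = 4.3 m; q_2 = 0.59 × 0.50 × 4.3 = 1.269 m³/s
w_3 = (11.4 − 2.3)/2 = 4.55 m; q_3 = 1.07 × 0.90 × 4.55 = 4.382 m³/s
w_4 = (12.5 − 8.6)/2 = 1.95 m; q_4 = 0.86 × 0.83 × 1.95 = 1.392 m³/s
w_5 = (13.5 − 11.4)/2 = 1.05 m; q_5 = 0.84 × 0.46 × 1.05 = 0.4057 m³/s
w_6 = (14.5 − 12.5)/2 = 1 m; q_6 = 0.61 × 0.36 × 1 = 0.2196 m³/s
Stations 1, 7 contribute zero (depth or velocity is 0).
Q = Σ qᵢ = 7.667 m³/s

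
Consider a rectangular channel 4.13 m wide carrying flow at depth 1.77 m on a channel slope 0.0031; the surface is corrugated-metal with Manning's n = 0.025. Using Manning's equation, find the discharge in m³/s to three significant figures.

A = b·y = 4.13 × 1.77 = 7.310 m²
P = b + 2y = 4.13 + 2×1.77 = 7.670 m
R = A/P = 7.310/7.670 = 0.9531 m
Q = (1/n)·A·R^(2/3)·S^(1/2) = (1/0.025) × 7.310 × 0.9531^(2/3) × 0.0031^(1/2) = 15.77 m³/s

15.8 m³/s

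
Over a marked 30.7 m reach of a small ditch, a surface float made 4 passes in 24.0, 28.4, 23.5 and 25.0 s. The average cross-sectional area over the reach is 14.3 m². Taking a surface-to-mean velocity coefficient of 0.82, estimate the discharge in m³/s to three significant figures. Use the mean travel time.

14.3 m³/s

t̄ = (24.0 + 28.4 + 23.5 + 25.0) / 4 = 25.225 s
v_surface = L / t̄ = 30.7 / 25.225 = 1.217 m/s
v_mean = 0.82 × 1.217 = 0.9980 m/s
Q = A × v_mean = 14.3 × 0.9980 = 14.27 m³/s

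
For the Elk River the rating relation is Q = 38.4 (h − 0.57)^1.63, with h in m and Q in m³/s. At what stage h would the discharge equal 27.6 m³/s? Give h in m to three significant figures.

1.39 m

h − h₀ = (Q/C)^(1/b) = (27.6/38.4)^(1/1.63) = 0.8166 m
h = 0.57 + 0.8166 = 1.387 m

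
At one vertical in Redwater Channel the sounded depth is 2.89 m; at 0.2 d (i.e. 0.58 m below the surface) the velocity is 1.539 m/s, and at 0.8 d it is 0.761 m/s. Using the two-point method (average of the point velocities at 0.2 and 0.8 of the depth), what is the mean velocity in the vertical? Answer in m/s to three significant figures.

v̄ = (1.539 + 0.761) / 2 = 1.150 m/s

1.15 m/s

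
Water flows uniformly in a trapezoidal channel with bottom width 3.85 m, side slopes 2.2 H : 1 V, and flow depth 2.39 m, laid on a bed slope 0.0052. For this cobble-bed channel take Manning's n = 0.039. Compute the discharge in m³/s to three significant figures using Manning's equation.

A = (b + z·y)·y = (3.85 + 2.2×2.39)×2.39 = 21.77 m²
P = b + 2y√(1+z²) = 3.85 + 2×2.39×√(1+2.2²) = 15.40 m
R = A/P = 21.77/15.40 = 1.413 m
Q = (1/n)·A·R^(2/3)·S^(1/2) = (1/0.039) × 21.77 × 1.413^(2/3) × 0.0052^(1/2) = 50.69 m³/s

50.7 m³/s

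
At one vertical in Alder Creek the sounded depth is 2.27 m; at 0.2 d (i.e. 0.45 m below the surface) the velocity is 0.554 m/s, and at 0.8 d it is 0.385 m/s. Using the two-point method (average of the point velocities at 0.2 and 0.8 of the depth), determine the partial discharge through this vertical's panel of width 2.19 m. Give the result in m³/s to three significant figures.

v̄ = (0.554 + 0.385) / 2 = 0.4695 m/s
q = v̄ × d × w = 0.4695 × 2.27 × 2.19 = 2.334 m³/s

2.33 m³/s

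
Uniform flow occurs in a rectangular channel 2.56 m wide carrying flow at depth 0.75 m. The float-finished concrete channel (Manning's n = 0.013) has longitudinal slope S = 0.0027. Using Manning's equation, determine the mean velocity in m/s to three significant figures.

2.43 m/s

A = b·y = 2.56 × 0.75 = 1.920 m²
P = b + 2y = 2.56 + 2×0.75 = 4.060 m
R = A/P = 1.920/4.060 = 0.4729 m
Q = (1/n)·A·R^(2/3)·S^(1/2) = (1/0.013) × 1.920 × 0.4729^(2/3) × 0.0027^(1/2) = 4.658 m³/s
V = Q/A = 4.658/1.920 = 2.426 m/s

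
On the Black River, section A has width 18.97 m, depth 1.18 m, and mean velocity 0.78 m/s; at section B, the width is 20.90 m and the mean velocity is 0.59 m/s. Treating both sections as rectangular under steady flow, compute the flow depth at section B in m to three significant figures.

1.42 m

Q = A₁V₁ = (18.97×1.18) × 0.78 = 17.46 m³/s
d₂ = Q/(b₂ V₂) = 17.46/(20.90×0.59) = 1.416 m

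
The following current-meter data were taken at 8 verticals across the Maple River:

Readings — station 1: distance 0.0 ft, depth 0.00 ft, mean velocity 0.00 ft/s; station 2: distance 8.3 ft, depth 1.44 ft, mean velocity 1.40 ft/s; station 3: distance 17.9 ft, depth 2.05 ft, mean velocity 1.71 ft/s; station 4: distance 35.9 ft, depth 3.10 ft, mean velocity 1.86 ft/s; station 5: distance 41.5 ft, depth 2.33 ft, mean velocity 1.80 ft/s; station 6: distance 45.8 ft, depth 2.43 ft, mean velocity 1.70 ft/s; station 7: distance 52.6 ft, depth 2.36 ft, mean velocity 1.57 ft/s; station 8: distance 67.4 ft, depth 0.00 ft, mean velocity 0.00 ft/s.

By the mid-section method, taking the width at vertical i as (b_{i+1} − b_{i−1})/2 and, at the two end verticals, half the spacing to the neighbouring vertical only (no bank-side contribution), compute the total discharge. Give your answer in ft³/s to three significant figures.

218 ft³/s

w_2 = (17.9 − 0.0)/2 = 8.95 ft; q_2 = 1.40 × 1.44 × 8.95 = 18.04 ft³/s
w_3 = (35.9 − 8.3)/2 = 13.8 ft; q_3 = 1.71 × 2.05 × 13.8 = 48.38 ft³/s
w_4 = (41.5 − 17.9)/2 = 11.8 ft; q_4 = 1.86 × 3.10 × 11.8 = 68.04 ft³/s
w_5 = (45.8 − 35.9)/2 = 4.95 ft; q_5 = 1.80 × 2.33 × 4.95 = 20.76 ft³/s
w_6 = (52.6 − 41.5)/2 = 5.55 ft; q_6 = 1.70 × 2.43 × 5.55 = 22.93 ft³/s
w_7 = (67.4 − 45.8)/2 = 10.8 ft; q_7 = 1.57 × 2.36 × 10.8 = 40.02 ft³/s
Stations 1, 8 contribute zero (depth or velocity is 0).
Q = Σ qᵢ = 218.2 ft³/s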